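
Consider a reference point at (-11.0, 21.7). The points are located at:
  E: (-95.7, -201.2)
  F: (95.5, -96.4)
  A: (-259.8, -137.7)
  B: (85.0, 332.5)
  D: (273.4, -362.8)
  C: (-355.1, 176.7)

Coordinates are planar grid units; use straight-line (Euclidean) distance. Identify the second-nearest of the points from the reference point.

Distance to each, sorted:
F: 159.0
E: 238.5
A: 295.5
B: 325.3
C: 377.4
D: 478.3
The second-nearest is E at 238.5.

E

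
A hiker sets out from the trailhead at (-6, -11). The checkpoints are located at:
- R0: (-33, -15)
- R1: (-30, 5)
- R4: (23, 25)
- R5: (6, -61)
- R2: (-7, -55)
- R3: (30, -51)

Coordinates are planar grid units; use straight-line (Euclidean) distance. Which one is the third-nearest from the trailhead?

R2

Distance to each, sorted:
R0: 27.3
R1: 28.8
R2: 44.0
R4: 46.2
R5: 51.4
R3: 53.8
The third-nearest is R2 at 44.0.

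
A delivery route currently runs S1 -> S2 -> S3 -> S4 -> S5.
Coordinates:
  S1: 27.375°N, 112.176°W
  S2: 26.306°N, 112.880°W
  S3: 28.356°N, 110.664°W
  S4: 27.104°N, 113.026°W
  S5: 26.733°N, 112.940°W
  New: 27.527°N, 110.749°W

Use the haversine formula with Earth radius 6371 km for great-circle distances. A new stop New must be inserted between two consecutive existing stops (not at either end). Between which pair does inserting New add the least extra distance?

between S2 and S3

Added distance for inserting New between each consecutive pair:
S1–S2: 255.1 km
S2–S3: 27.7 km
S3–S4: 51.4 km
S4–S5: 421.8 km
Smallest added distance is 27.7 km, inserting between S2 and S3.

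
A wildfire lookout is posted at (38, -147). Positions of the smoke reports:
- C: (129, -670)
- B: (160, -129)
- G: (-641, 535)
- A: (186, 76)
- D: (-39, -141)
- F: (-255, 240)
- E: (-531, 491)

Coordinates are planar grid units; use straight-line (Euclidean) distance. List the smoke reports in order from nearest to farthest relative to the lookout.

D, B, A, F, C, E, G

Computing each straight-line distance from (38, -147):
D (-39, -141): 77.2
B (160, -129): 123.3
A (186, 76): 267.6
F (-255, 240): 485.4
C (129, -670): 530.9
E (-531, 491): 854.9
G (-641, 535): 962.4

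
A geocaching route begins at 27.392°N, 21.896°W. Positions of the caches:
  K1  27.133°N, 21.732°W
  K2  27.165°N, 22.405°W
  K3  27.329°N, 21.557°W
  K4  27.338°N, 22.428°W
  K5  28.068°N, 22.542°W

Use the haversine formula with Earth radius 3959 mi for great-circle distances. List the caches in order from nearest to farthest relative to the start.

Distance from the start at 27.392°N, 21.896°W to each:
K1 27.133°N, 21.732°W: 20.5 mi
K3 27.329°N, 21.557°W: 21.3 mi
K4 27.338°N, 22.428°W: 32.9 mi
K2 27.165°N, 22.405°W: 35.0 mi
K5 28.068°N, 22.542°W: 61.2 mi

K1, K3, K4, K2, K5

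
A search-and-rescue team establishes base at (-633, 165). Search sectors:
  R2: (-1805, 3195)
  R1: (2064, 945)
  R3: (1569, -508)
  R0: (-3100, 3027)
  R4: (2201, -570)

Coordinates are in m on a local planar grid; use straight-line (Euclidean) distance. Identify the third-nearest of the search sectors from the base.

Distance to each, sorted:
R3: 2302.5 m
R1: 2807.5 m
R4: 2927.8 m
R2: 3248.8 m
R0: 3778.5 m
The third-nearest is R4 at 2927.8 m.

R4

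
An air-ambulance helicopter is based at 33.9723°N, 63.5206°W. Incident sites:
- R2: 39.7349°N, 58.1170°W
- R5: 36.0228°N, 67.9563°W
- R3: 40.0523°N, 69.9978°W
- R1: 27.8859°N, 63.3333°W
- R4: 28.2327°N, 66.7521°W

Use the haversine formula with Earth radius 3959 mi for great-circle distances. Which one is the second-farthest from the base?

Distance to each, sorted:
R3: 551.2 mi
R2: 497.6 mi
R4: 440.2 mi
R1: 420.7 mi
R5: 288.2 mi
The second-farthest is R2 at 497.6 mi.

R2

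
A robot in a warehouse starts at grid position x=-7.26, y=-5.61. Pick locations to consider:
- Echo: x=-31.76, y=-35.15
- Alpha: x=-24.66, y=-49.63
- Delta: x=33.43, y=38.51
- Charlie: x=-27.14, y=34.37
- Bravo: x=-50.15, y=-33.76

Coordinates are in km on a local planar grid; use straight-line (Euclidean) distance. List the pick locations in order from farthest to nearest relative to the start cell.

Distance from the start cell at x=-7.26, y=-5.61 to each:
Delta x=33.43, y=38.51: 60.0 km
Bravo x=-50.15, y=-33.76: 51.3 km
Alpha x=-24.66, y=-49.63: 47.3 km
Charlie x=-27.14, y=34.37: 44.6 km
Echo x=-31.76, y=-35.15: 38.4 km

Delta, Bravo, Alpha, Charlie, Echo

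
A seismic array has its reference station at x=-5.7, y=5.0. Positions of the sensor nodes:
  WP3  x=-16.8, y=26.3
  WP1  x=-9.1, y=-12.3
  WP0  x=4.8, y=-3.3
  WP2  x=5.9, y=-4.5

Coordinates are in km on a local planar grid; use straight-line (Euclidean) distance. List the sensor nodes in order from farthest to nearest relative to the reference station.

WP3, WP1, WP2, WP0

Distance from the reference station at x=-5.7, y=5.0 to each:
WP3 x=-16.8, y=26.3: 24.0 km
WP1 x=-9.1, y=-12.3: 17.6 km
WP2 x=5.9, y=-4.5: 15.0 km
WP0 x=4.8, y=-3.3: 13.4 km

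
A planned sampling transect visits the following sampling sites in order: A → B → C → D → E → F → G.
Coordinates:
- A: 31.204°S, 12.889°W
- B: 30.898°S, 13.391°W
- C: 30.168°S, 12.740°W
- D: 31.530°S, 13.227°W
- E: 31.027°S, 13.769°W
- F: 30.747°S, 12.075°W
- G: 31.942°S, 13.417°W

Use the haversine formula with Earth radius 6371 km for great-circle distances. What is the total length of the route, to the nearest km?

Leg distances:
A→B: 58.7 km  (cumulative 58.7 km)
B→C: 102.4 km  (cumulative 161.0 km)
C→D: 158.4 km  (cumulative 319.5 km)
D→E: 76.0 km  (cumulative 395.5 km)
E→F: 164.6 km  (cumulative 560.1 km)
F→G: 184.1 km  (cumulative 744.2 km)
Total route length ≈ 744 km.

744 km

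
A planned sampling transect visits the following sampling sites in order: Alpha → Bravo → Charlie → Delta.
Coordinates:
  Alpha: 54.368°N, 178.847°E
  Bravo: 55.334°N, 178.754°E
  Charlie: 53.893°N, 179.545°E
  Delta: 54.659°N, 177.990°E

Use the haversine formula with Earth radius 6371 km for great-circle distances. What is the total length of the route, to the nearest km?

408 km

Leg distances:
Alpha→Bravo: 107.6 km  (cumulative 107.6 km)
Bravo→Charlie: 168.1 km  (cumulative 275.7 km)
Charlie→Delta: 132.1 km  (cumulative 407.8 km)
Total route length ≈ 408 km.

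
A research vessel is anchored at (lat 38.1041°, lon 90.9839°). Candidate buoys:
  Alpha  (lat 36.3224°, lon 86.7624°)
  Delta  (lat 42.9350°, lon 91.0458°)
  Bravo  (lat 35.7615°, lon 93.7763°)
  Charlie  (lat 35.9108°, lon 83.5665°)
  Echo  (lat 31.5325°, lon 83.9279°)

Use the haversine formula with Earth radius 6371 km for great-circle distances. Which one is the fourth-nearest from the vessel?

Charlie

Distance to each, sorted:
Bravo: 359.8 km
Alpha: 423.0 km
Delta: 537.2 km
Charlie: 702.1 km
Echo: 973.4 km
The fourth-nearest is Charlie at 702.1 km.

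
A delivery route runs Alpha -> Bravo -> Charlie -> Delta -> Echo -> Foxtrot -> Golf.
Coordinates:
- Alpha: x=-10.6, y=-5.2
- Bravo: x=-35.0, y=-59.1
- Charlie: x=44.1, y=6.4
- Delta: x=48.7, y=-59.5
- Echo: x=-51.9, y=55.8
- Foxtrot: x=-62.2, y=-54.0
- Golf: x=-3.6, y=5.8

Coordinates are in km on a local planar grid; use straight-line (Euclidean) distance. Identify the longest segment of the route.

Leg distances:
Alpha→Bravo: 59.2 km
Bravo→Charlie: 102.7 km
Charlie→Delta: 66.1 km
Delta→Echo: 153.0 km
Echo→Foxtrot: 110.3 km
Foxtrot→Golf: 83.7 km
The longest leg is Delta–Echo at 153.0 km.

Delta–Echo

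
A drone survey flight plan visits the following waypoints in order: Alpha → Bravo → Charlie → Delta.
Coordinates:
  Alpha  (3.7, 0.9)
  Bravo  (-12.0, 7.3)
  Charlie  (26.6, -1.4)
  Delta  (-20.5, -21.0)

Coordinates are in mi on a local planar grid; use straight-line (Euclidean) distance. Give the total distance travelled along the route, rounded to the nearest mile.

Leg distances:
Alpha→Bravo: 17.0 mi  (cumulative 17.0 mi)
Bravo→Charlie: 39.6 mi  (cumulative 56.5 mi)
Charlie→Delta: 51.0 mi  (cumulative 107.5 mi)
Total route length ≈ 108 mi.

108 mi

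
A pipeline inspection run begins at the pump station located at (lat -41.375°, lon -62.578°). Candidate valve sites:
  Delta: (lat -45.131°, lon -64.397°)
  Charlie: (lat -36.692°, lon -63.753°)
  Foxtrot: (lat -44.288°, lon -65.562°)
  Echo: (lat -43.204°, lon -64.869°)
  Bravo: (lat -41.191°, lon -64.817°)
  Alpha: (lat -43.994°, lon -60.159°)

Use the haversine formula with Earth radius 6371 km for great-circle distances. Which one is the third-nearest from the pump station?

Distances from the pump station ((lat -41.375°, lon -62.578°)):
Bravo: 188.2 km
Echo: 277.2 km
Alpha: 352.0 km
Foxtrot: 405.1 km
Delta: 442.8 km
Charlie: 530.5 km
The third-nearest is Alpha at 352.0 km.

Alpha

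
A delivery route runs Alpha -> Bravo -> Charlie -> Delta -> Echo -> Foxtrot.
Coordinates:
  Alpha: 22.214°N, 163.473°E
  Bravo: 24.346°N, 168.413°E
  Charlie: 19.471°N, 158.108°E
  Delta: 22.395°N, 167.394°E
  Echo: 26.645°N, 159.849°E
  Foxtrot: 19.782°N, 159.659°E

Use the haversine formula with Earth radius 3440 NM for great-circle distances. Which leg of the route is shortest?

Leg distances:
Alpha→Bravo: 301.0 NM
Bravo→Charlie: 644.0 NM
Charlie→Delta: 549.4 NM
Delta→Echo: 484.6 NM
Echo→Foxtrot: 412.2 NM
The shortest leg is Alpha–Bravo at 301.0 NM.

Alpha–Bravo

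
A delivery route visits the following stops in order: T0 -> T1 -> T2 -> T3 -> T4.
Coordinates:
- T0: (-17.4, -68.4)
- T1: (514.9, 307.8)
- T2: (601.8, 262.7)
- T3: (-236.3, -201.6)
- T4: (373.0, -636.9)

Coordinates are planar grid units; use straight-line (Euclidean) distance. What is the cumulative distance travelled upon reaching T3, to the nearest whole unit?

Leg distances:
T0→T1: 651.8  (cumulative 651.8)
T1→T2: 97.9  (cumulative 749.7)
T2→T3: 958.1  (cumulative 1707.8)
Cumulative distance at T3 ≈ 1708.

1708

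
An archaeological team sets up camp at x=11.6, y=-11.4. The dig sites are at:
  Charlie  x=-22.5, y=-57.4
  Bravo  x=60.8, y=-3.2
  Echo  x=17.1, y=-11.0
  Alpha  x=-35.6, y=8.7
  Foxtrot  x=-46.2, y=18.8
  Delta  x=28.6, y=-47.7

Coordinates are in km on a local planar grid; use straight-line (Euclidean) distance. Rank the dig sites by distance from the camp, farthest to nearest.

Foxtrot, Charlie, Alpha, Bravo, Delta, Echo

Computing each straight-line distance from x=11.6, y=-11.4:
Foxtrot x=-46.2, y=18.8: 65.2 km
Charlie x=-22.5, y=-57.4: 57.3 km
Alpha x=-35.6, y=8.7: 51.3 km
Bravo x=60.8, y=-3.2: 49.9 km
Delta x=28.6, y=-47.7: 40.1 km
Echo x=17.1, y=-11.0: 5.5 km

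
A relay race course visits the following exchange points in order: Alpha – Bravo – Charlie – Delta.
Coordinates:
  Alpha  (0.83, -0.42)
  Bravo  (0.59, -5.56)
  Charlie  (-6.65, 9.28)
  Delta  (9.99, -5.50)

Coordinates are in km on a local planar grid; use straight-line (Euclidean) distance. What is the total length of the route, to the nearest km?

44 km

Leg distances:
Alpha→Bravo: 5.1 km  (cumulative 5.1 km)
Bravo→Charlie: 16.5 km  (cumulative 21.7 km)
Charlie→Delta: 22.3 km  (cumulative 43.9 km)
Total route length ≈ 44 km.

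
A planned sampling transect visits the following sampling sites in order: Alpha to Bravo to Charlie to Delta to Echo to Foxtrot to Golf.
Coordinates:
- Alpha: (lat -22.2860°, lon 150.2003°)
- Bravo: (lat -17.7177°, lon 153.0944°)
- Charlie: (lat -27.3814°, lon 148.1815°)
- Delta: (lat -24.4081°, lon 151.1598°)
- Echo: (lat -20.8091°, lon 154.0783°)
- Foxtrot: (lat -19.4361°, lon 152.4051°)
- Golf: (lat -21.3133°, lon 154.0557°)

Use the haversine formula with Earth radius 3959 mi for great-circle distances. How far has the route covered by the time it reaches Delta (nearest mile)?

1381 mi

Leg distances:
Alpha→Bravo: 367.3 mi  (cumulative 367.3 mi)
Bravo→Charlie: 737.4 mi  (cumulative 1104.8 mi)
Charlie→Delta: 276.5 mi  (cumulative 1381.3 mi)
Cumulative distance at Delta ≈ 1381 mi.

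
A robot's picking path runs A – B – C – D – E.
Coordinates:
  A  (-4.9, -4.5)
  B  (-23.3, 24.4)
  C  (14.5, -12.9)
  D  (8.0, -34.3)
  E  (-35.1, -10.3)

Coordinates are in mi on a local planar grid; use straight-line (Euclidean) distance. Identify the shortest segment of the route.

Leg distances:
A→B: 34.3 mi
B→C: 53.1 mi
C→D: 22.4 mi
D→E: 49.3 mi
The shortest leg is C–D at 22.4 mi.

C–D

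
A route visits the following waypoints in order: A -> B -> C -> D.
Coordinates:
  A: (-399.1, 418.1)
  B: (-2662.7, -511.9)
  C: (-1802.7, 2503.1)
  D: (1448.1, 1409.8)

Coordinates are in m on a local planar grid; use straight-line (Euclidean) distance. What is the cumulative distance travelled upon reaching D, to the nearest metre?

Leg distances:
A→B: 2447.2 m  (cumulative 2447.2 m)
B→C: 3135.3 m  (cumulative 5582.5 m)
C→D: 3429.7 m  (cumulative 9012.2 m)
Cumulative distance at D ≈ 9012 m.

9012 m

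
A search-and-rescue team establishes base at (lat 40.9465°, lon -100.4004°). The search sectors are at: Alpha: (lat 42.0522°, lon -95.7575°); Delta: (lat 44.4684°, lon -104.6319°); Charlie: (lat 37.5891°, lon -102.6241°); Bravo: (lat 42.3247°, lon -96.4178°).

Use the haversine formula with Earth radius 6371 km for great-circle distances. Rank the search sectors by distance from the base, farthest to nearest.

Delta, Charlie, Alpha, Bravo

Distance from the base at (lat 40.9465°, lon -100.4004°) to each:
Delta (lat 44.4684°, lon -104.6319°): 522.3 km
Charlie (lat 37.5891°, lon -102.6241°): 419.5 km
Alpha (lat 42.0522°, lon -95.7575°): 405.7 km
Bravo (lat 42.3247°, lon -96.4178°): 364.7 km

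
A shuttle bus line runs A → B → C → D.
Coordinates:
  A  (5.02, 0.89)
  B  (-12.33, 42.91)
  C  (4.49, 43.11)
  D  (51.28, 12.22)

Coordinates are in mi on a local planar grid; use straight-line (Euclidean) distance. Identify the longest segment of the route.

Leg distances:
A→B: 45.5 mi
B→C: 16.8 mi
C→D: 56.1 mi
The longest leg is C–D at 56.1 mi.

C–D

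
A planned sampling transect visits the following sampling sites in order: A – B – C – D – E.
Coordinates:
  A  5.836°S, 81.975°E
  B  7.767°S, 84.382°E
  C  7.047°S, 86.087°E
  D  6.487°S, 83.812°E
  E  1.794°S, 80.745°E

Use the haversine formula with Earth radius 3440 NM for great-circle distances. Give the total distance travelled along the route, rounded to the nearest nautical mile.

771 NM

Leg distances:
A→B: 184.5 NM  (cumulative 184.5 NM)
B→C: 110.3 NM  (cumulative 294.8 NM)
C→D: 139.7 NM  (cumulative 434.5 NM)
D→E: 336.3 NM  (cumulative 770.9 NM)
Total route length ≈ 771 NM.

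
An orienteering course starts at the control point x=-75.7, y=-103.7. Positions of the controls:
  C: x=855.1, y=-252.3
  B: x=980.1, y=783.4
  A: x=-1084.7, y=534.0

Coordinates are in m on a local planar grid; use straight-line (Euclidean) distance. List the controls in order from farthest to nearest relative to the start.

Computing each straight-line distance from x=-75.7, y=-103.7:
B x=980.1, y=783.4: 1379.0 m
A x=-1084.7, y=534.0: 1193.6 m
C x=855.1, y=-252.3: 942.6 m

B, A, C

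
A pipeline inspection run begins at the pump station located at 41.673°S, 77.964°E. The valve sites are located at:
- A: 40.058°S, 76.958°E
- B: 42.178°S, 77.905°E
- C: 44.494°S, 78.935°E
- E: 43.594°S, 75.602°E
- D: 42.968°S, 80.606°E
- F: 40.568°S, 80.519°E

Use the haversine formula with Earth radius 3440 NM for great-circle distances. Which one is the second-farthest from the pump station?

E

Distance to each, sorted:
C: 174.6 NM
E: 155.5 NM
D: 140.7 NM
F: 133.2 NM
A: 107.2 NM
B: 30.4 NM
The second-farthest is E at 155.5 NM.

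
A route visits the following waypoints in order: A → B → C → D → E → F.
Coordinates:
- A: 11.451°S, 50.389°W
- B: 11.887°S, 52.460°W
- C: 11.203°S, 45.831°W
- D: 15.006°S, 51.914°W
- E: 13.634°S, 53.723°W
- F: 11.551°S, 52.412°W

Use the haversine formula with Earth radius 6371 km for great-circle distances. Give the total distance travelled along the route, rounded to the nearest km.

Leg distances:
A→B: 230.7 km  (cumulative 230.7 km)
B→C: 726.2 km  (cumulative 956.8 km)
C→D: 782.7 km  (cumulative 1739.5 km)
D→E: 247.5 km  (cumulative 1987.0 km)
E→F: 271.8 km  (cumulative 2258.9 km)
Total route length ≈ 2259 km.

2259 km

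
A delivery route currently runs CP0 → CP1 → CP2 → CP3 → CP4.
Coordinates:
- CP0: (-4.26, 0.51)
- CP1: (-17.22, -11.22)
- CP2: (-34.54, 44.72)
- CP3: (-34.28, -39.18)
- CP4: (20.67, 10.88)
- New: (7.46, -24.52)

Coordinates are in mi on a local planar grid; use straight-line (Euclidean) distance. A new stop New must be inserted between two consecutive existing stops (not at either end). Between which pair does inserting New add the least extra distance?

Added distance for inserting New between each consecutive pair:
CP0–CP1: 38.2 mi
CP1–CP2: 50.5 mi
CP2–CP3: 41.3 mi
CP3–CP4: 7.7 mi
Smallest added distance is 7.7 mi, inserting between CP3 and CP4.

between CP3 and CP4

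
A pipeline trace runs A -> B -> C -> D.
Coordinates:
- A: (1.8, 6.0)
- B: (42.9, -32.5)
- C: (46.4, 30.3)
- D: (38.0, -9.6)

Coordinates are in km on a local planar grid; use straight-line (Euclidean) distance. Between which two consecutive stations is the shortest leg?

Leg distances:
A→B: 56.3 km
B→C: 62.9 km
C→D: 40.8 km
The shortest leg is C–D at 40.8 km.

C–D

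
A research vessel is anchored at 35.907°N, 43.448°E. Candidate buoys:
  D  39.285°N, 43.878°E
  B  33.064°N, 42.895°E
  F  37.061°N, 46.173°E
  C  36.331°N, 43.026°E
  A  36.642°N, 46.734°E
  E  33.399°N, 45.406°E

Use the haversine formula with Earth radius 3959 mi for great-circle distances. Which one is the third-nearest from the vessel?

A

Distance to each, sorted:
C: 37.6 mi
F: 171.1 mi
A: 190.0 mi
B: 199.0 mi
E: 205.9 mi
D: 234.6 mi
The third-nearest is A at 190.0 mi.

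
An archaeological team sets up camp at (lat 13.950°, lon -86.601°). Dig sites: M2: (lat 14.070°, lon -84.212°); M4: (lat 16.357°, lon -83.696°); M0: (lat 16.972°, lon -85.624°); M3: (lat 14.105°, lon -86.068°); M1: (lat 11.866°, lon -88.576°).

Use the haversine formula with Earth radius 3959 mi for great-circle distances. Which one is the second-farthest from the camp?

Distance to each, sorted:
M4: 255.3 mi
M0: 218.7 mi
M1: 196.0 mi
M2: 160.4 mi
M3: 37.3 mi
The second-farthest is M0 at 218.7 mi.

M0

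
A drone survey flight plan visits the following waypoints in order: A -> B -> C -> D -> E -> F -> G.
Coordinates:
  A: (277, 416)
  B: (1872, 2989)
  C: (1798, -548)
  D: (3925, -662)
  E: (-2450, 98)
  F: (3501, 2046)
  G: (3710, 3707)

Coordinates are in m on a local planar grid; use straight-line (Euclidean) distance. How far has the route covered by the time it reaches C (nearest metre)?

Leg distances:
A→B: 3027.3 m  (cumulative 3027.3 m)
B→C: 3537.8 m  (cumulative 6565.0 m)
Cumulative distance at C ≈ 6565 m.

6565 m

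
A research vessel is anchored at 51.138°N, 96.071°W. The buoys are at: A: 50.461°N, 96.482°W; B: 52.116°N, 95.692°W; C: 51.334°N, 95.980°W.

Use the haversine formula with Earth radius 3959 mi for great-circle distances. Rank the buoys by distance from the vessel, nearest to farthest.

C, A, B

Distance from the vessel at 51.138°N, 96.071°W to each:
C 51.334°N, 95.980°W: 14.1 mi
A 50.461°N, 96.482°W: 50.1 mi
B 52.116°N, 95.692°W: 69.5 mi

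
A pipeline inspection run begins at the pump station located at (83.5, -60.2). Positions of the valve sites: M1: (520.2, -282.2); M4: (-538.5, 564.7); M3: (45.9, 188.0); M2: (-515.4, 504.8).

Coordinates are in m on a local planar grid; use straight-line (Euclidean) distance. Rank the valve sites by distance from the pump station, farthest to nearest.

M4, M2, M1, M3

Distance from the pump station at (83.5, -60.2) to each:
M4 (-538.5, 564.7): 881.7 m
M2 (-515.4, 504.8): 823.4 m
M1 (520.2, -282.2): 489.9 m
M3 (45.9, 188.0): 251.0 m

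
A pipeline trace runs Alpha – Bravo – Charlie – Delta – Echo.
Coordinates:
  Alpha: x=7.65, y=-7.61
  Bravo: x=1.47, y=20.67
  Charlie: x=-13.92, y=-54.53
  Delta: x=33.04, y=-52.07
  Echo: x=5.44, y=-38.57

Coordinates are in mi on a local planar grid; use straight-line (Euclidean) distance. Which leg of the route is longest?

Bravo–Charlie

Leg distances:
Alpha→Bravo: 28.9 mi
Bravo→Charlie: 76.8 mi
Charlie→Delta: 47.0 mi
Delta→Echo: 30.7 mi
The longest leg is Bravo–Charlie at 76.8 mi.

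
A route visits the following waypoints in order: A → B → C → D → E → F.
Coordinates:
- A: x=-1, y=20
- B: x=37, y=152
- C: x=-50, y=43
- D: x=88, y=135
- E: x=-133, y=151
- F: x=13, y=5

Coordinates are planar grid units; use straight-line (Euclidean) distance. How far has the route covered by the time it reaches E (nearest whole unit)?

664

Leg distances:
A→B: 137.4  (cumulative 137.4)
B→C: 139.5  (cumulative 276.8)
C→D: 165.9  (cumulative 442.7)
D→E: 221.6  (cumulative 664.3)
Cumulative distance at E ≈ 664.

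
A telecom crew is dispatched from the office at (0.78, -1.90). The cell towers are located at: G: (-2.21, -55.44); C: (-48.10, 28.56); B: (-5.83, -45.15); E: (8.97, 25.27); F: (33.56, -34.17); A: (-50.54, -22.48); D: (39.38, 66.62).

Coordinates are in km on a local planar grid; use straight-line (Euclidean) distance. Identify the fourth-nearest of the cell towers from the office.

Distances from the office ((0.78, -1.90)):
E: 28.4 km
B: 43.8 km
F: 46.0 km
G: 53.6 km
A: 55.3 km
C: 57.6 km
D: 78.6 km
The fourth-nearest is G at 53.6 km.

G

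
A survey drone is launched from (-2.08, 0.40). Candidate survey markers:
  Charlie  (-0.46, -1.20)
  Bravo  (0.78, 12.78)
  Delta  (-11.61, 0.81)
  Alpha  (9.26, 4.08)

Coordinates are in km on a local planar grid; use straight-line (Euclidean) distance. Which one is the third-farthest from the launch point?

Distance to each, sorted:
Bravo: 12.7 km
Alpha: 11.9 km
Delta: 9.5 km
Charlie: 2.3 km
The third-farthest is Delta at 9.5 km.

Delta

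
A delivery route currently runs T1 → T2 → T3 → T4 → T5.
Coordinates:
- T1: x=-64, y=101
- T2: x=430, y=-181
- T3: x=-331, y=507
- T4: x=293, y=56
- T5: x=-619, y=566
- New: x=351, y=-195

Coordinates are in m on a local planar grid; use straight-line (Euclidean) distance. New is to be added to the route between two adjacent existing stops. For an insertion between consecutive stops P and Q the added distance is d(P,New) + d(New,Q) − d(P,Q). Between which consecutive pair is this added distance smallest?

between T1 and T2

Added distance for inserting New between each consecutive pair:
T1–T2: 21.2 m
T2–T3: 33.1 m
T3–T4: 466.4 m
T4–T5: 445.6 m
Smallest added distance is 21.2 m, inserting between T1 and T2.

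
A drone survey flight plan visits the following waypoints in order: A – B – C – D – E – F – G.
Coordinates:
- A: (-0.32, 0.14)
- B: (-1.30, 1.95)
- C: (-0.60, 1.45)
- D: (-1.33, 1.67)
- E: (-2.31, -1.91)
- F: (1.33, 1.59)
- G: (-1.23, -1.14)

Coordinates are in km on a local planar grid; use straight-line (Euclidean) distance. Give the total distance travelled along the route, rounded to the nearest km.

Leg distances:
A→B: 2.1 km  (cumulative 2.1 km)
B→C: 0.9 km  (cumulative 2.9 km)
C→D: 0.8 km  (cumulative 3.7 km)
D→E: 3.7 km  (cumulative 7.4 km)
E→F: 5.0 km  (cumulative 12.4 km)
F→G: 3.7 km  (cumulative 16.2 km)
Total route length ≈ 16 km.

16 km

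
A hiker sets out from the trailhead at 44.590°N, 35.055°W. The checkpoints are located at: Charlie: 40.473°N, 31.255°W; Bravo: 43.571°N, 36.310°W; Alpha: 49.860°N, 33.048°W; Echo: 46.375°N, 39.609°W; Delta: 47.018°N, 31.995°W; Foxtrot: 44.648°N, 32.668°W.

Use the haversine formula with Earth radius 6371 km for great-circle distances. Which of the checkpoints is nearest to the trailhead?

Distance to each, sorted:
Bravo: 151.3 km
Foxtrot: 189.0 km
Delta: 359.3 km
Echo: 406.7 km
Charlie: 553.5 km
Alpha: 605.2 km
The nearest is Bravo at 151.3 km.

Bravo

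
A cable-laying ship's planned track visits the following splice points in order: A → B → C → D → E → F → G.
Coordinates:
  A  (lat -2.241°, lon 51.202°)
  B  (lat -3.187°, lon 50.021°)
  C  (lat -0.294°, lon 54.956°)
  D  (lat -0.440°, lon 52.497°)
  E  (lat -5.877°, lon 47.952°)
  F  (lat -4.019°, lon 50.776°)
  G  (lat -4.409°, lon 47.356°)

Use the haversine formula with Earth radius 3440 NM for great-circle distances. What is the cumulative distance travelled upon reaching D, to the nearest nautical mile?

Leg distances:
A→B: 90.8 NM  (cumulative 90.8 NM)
B→C: 343.3 NM  (cumulative 434.1 NM)
C→D: 147.9 NM  (cumulative 582.0 NM)
Cumulative distance at D ≈ 582 NM.

582 NM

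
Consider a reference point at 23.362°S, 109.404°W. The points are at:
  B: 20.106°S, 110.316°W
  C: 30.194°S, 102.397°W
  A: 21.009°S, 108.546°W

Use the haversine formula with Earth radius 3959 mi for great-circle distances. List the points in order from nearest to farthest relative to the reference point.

A, B, C

Distance from the reference point at 23.362°S, 109.404°W to each:
A 21.009°S, 108.546°W: 171.6 mi
B 20.106°S, 110.316°W: 232.5 mi
C 30.194°S, 102.397°W: 639.7 mi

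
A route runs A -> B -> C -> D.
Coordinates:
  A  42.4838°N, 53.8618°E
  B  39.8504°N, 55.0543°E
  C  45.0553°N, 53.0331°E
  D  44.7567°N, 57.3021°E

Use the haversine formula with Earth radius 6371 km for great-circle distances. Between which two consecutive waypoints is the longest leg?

B–C

Leg distances:
A→B: 309.4 km
B→C: 602.0 km
C→D: 337.8 km
The longest leg is B–C at 602.0 km.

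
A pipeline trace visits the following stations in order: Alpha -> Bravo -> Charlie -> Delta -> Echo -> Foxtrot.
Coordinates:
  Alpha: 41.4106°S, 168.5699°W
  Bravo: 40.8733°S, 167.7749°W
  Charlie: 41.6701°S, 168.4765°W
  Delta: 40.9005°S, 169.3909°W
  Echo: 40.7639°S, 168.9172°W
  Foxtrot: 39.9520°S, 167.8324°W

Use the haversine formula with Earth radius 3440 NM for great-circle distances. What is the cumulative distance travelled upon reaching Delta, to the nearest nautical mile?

168 NM

Leg distances:
Alpha→Bravo: 48.3 NM  (cumulative 48.3 NM)
Bravo→Charlie: 57.4 NM  (cumulative 105.7 NM)
Charlie→Delta: 61.9 NM  (cumulative 167.6 NM)
Cumulative distance at Delta ≈ 168 NM.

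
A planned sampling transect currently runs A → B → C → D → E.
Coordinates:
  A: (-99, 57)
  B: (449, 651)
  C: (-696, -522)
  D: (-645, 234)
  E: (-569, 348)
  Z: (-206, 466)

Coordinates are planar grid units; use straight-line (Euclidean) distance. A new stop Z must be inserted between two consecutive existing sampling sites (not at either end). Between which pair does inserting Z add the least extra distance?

Added distance for inserting Z between each consecutive pair:
A–B: 295.2
B–C: 144.3
C–D: 841.6
D–E: 741.2
Smallest added distance is 144.3, inserting between B and C.

between B and C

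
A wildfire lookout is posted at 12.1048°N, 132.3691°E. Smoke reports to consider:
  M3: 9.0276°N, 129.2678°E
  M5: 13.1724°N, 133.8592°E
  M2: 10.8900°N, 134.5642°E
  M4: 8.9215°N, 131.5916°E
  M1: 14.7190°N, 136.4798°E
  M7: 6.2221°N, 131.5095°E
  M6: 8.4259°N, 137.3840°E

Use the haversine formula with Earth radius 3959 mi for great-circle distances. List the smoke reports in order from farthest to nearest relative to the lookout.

Distances from the lookout:
M6 8.4259°N, 137.3840°E: 425.2 mi
M7 6.2221°N, 131.5095°E: 410.7 mi
M1 14.7190°N, 136.4798°E: 330.1 mi
M3 9.0276°N, 129.2678°E: 299.3 mi
M4 8.9215°N, 131.5916°E: 226.2 mi
M2 10.8900°N, 134.5642°E: 170.7 mi
M5 13.1724°N, 133.8592°E: 124.6 mi

M6, M7, M1, M3, M4, M2, M5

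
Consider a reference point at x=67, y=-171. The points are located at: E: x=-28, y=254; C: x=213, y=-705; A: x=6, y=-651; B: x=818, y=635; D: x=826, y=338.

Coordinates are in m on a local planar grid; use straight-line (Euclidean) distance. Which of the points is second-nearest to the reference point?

A

Distance to each, sorted:
E: 435.5 m
A: 483.9 m
C: 553.6 m
D: 913.9 m
B: 1101.7 m
The second-nearest is A at 483.9 m.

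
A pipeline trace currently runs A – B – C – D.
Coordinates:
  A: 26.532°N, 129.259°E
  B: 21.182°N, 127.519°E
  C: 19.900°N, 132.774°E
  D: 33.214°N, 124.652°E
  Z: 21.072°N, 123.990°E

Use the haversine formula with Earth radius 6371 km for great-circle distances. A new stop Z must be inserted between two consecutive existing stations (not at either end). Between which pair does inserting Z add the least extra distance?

Added distance for inserting Z between each consecutive pair:
A–B: 555.3 km
B–C: 724.9 km
C–D: 590.9 km
Smallest added distance is 555.3 km, inserting between A and B.

between A and B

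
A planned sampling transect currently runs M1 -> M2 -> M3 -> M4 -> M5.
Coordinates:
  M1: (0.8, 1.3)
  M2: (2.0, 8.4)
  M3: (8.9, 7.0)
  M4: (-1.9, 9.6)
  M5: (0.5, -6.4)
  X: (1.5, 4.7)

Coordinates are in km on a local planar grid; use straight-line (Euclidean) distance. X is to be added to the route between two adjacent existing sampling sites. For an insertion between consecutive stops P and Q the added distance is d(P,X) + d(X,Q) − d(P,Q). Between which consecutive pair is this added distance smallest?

Added distance for inserting X between each consecutive pair:
M1–M2: 0.0 km
M2–M3: 4.4 km
M3–M4: 2.6 km
M4–M5: 0.9 km
Smallest added distance is 0.0 km, inserting between M1 and M2.

between M1 and M2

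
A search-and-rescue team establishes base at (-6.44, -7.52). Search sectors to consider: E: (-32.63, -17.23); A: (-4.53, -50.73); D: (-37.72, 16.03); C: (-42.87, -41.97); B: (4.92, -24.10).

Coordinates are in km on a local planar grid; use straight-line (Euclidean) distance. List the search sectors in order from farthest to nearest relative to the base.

Distance from the base at (-6.44, -7.52) to each:
C (-42.87, -41.97): 50.1 km
A (-4.53, -50.73): 43.3 km
D (-37.72, 16.03): 39.2 km
E (-32.63, -17.23): 27.9 km
B (4.92, -24.10): 20.1 km

C, A, D, E, B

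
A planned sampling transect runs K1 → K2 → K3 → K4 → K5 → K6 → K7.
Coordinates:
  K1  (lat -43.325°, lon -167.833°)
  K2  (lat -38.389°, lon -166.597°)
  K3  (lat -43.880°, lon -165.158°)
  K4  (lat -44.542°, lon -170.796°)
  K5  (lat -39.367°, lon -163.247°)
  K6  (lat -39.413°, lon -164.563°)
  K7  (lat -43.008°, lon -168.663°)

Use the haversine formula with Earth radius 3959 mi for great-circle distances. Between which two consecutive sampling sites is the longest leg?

K4–K5

Leg distances:
K1→K2: 347.1 mi
K2→K3: 386.7 mi
K3→K4: 282.9 mi
K4→K5: 527.2 mi
K5→K6: 70.3 mi
K6→K7: 327.2 mi
The longest leg is K4–K5 at 527.2 mi.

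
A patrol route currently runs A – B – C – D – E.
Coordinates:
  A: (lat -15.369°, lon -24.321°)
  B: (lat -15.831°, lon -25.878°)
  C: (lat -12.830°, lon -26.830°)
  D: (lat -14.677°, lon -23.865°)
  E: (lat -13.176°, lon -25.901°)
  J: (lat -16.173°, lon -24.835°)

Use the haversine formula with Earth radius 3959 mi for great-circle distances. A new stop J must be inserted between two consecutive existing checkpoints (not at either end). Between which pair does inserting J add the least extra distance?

Added distance for inserting J between each consecutive pair:
A–B: 30.0 mi
B–C: 123.0 mi
C–D: 152.3 mi
D–E: 169.4 mi
Smallest added distance is 30.0 mi, inserting between A and B.

between A and B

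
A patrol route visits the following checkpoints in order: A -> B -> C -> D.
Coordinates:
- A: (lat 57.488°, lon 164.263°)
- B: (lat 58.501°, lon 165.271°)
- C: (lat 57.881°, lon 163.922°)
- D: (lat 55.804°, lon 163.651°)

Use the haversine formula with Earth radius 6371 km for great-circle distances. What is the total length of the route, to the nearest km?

464 km

Leg distances:
A→B: 127.3 km  (cumulative 127.3 km)
B→C: 104.9 km  (cumulative 232.2 km)
C→D: 231.5 km  (cumulative 463.8 km)
Total route length ≈ 464 km.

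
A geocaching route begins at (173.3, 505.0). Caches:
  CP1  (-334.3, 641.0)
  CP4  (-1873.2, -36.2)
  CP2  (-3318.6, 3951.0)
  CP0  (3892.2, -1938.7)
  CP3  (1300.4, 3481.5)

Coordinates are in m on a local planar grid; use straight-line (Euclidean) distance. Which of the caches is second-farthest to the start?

Distance to each, sorted:
CP2: 4905.9 m
CP0: 4449.9 m
CP3: 3182.8 m
CP4: 2116.9 m
CP1: 525.5 m
The second-farthest is CP0 at 4449.9 m.

CP0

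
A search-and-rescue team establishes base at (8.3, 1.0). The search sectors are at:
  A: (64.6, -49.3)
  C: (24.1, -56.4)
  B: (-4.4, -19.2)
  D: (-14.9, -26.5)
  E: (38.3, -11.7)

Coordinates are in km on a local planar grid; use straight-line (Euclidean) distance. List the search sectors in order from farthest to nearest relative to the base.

A, C, D, E, B

Distances from the base:
A (64.6, -49.3): 75.5 km
C (24.1, -56.4): 59.5 km
D (-14.9, -26.5): 36.0 km
E (38.3, -11.7): 32.6 km
B (-4.4, -19.2): 23.9 km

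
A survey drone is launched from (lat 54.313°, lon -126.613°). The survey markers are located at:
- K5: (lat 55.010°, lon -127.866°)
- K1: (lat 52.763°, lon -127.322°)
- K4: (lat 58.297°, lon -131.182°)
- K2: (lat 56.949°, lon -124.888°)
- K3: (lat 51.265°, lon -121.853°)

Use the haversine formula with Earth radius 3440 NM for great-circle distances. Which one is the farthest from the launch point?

K4

Distance to each, sorted:
K4: 283.4 NM
K3: 251.6 NM
K2: 168.7 NM
K1: 96.4 NM
K5: 60.4 NM
The farthest is K4 at 283.4 NM.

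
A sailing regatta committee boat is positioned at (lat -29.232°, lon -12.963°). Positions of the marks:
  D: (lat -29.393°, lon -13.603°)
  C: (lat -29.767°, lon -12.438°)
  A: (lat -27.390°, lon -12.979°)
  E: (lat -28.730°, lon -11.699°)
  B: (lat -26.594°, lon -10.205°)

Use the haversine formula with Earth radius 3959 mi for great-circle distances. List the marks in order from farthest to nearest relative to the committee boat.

B, A, E, C, D

Distances from the committee boat:
B (lat -26.594°, lon -10.205°): 248.1 mi
A (lat -27.390°, lon -12.979°): 127.3 mi
E (lat -28.730°, lon -11.699°): 83.9 mi
C (lat -29.767°, lon -12.438°): 48.6 mi
D (lat -29.393°, lon -13.603°): 40.1 mi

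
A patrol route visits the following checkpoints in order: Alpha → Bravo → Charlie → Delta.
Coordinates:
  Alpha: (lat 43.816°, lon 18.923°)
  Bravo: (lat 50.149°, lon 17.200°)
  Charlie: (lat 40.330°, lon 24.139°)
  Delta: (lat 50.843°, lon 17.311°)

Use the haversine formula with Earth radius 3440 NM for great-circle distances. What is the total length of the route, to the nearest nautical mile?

1737 NM

Leg distances:
Alpha→Bravo: 386.7 NM  (cumulative 386.7 NM)
Bravo→Charlie: 657.8 NM  (cumulative 1044.5 NM)
Charlie→Delta: 692.6 NM  (cumulative 1737.1 NM)
Total route length ≈ 1737 NM.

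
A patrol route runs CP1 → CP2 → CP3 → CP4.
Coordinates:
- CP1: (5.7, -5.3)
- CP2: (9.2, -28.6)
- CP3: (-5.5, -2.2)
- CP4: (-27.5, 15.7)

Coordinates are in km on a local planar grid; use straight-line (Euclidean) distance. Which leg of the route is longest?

CP2–CP3

Leg distances:
CP1→CP2: 23.6 km
CP2→CP3: 30.2 km
CP3→CP4: 28.4 km
The longest leg is CP2–CP3 at 30.2 km.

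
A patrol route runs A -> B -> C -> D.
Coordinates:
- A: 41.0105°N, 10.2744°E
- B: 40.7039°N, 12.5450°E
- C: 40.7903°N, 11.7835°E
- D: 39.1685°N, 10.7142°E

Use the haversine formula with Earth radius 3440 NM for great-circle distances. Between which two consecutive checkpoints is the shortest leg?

B–C

Leg distances:
A→B: 104.7 NM
B→C: 35.0 NM
C→D: 109.1 NM
The shortest leg is B–C at 35.0 NM.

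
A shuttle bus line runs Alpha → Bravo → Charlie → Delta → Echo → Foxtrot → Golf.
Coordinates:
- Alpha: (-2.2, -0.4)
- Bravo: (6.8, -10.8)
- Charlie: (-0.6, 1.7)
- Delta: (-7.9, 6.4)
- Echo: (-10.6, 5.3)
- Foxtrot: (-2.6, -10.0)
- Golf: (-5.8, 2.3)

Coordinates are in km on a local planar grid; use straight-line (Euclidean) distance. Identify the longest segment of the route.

Leg distances:
Alpha→Bravo: 13.8 km
Bravo→Charlie: 14.5 km
Charlie→Delta: 8.7 km
Delta→Echo: 2.9 km
Echo→Foxtrot: 17.3 km
Foxtrot→Golf: 12.7 km
The longest leg is Echo–Foxtrot at 17.3 km.

Echo–Foxtrot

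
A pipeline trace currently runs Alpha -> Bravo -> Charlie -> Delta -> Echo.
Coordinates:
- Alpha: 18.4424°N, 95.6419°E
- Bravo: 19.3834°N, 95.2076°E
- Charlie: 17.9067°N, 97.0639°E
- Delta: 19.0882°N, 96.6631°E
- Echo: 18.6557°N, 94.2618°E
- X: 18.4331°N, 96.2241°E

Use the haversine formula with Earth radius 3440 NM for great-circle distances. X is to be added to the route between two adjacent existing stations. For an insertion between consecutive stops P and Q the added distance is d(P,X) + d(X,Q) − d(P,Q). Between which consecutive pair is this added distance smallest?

Added distance for inserting X between each consecutive pair:
Alpha–Bravo: 52.7 NM
Bravo–Charlie: 0.7 NM
Charlie–Delta: 29.5 NM
Delta–Echo: 20.2 NM
Smallest added distance is 0.7 NM, inserting between Bravo and Charlie.

between Bravo and Charlie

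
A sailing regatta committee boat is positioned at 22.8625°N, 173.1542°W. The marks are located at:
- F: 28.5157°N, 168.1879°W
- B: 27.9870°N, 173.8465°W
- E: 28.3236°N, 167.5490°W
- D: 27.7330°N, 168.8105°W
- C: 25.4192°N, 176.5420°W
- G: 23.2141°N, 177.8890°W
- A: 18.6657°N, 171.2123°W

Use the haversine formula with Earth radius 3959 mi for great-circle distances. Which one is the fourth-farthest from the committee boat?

Distances from the committee boat (22.8625°N, 173.1542°W):
E: 514.0 mi
F: 498.1 mi
D: 432.2 mi
B: 356.7 mi
A: 316.0 mi
G: 302.0 mi
C: 277.2 mi
The fourth-farthest is B at 356.7 mi.

B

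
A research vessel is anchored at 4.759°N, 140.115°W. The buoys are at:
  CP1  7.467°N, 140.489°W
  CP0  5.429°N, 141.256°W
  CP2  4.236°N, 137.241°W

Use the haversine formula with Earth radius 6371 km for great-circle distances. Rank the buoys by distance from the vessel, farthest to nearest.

CP2, CP1, CP0

Distance from the vessel at 4.759°N, 140.115°W to each:
CP2 4.236°N, 137.241°W: 323.9 km
CP1 7.467°N, 140.489°W: 303.9 km
CP0 5.429°N, 141.256°W: 146.7 km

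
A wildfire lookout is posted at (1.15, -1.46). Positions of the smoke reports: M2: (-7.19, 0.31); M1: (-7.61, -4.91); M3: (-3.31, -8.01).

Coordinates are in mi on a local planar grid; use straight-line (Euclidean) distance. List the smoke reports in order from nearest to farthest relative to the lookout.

M3, M2, M1

Distances from the lookout:
M3 (-3.31, -8.01): 7.9 mi
M2 (-7.19, 0.31): 8.5 mi
M1 (-7.61, -4.91): 9.4 mi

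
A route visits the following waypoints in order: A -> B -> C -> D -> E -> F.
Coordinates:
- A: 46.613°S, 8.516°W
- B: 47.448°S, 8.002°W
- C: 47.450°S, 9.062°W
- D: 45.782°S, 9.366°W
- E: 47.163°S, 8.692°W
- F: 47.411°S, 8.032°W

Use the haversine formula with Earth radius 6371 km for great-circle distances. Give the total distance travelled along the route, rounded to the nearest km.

Leg distances:
A→B: 100.7 km  (cumulative 100.7 km)
B→C: 79.7 km  (cumulative 180.4 km)
C→D: 186.9 km  (cumulative 367.3 km)
D→E: 162.0 km  (cumulative 529.3 km)
E→F: 56.9 km  (cumulative 586.2 km)
Total route length ≈ 586 km.

586 km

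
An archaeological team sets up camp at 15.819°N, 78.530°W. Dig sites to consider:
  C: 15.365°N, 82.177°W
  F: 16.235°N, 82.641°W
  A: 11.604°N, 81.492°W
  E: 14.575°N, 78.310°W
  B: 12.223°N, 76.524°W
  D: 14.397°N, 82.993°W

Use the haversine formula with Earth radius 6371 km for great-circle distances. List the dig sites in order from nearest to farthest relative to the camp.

E, C, F, B, D, A

Distance from the camp at 15.819°N, 78.530°W to each:
E 14.575°N, 78.310°W: 140.3 km
C 15.365°N, 82.177°W: 393.8 km
F 16.235°N, 82.641°W: 441.8 km
B 12.223°N, 76.524°W: 454.6 km
D 14.397°N, 82.993°W: 504.5 km
A 11.604°N, 81.492°W: 567.4 km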